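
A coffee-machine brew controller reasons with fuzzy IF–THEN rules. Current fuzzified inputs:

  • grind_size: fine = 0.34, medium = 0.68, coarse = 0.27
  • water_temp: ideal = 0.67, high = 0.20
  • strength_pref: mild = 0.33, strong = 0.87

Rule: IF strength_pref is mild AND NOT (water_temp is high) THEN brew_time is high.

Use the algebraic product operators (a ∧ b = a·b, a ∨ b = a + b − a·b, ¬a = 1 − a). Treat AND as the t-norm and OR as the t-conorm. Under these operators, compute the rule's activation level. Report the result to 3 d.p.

firing strength: mild=0.33, ¬high=1−0.20=0.80; AND[a·b] → w = 0.2640

0.264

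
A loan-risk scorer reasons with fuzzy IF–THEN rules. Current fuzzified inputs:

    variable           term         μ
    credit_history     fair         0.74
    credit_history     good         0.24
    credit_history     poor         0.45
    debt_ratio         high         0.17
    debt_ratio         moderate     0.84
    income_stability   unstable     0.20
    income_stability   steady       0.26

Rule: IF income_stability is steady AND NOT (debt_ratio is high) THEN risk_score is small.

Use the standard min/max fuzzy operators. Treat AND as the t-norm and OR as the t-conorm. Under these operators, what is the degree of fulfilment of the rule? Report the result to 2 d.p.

0.26

firing strength: steady=0.26, ¬high=1−0.17=0.83; AND[min(a, b)] → w = 0.26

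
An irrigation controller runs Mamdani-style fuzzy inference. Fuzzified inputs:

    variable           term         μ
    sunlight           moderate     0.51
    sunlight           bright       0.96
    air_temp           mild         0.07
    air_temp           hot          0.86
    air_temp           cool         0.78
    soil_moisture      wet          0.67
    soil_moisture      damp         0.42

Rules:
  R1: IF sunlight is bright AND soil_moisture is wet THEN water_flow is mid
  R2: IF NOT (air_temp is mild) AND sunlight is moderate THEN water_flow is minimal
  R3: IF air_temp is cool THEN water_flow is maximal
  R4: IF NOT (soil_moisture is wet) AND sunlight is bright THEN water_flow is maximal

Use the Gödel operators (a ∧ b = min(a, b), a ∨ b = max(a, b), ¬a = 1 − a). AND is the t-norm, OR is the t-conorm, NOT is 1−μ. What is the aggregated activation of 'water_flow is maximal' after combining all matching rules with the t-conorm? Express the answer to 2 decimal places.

0.78

R1: bright=0.96, wet=0.67; AND[min(a, b)] → w = 0.67
R2: ¬mild=1−0.07=0.93, moderate=0.51; AND[min(a, b)] → w = 0.51
R3: cool=0.78 → w = 0.78
R4: ¬wet=1−0.67=0.33, bright=0.96; AND[min(a, b)] → w = 0.33
Rules with consequent 'maximal': {R3, R4} → strengths 0.78, 0.33
Aggregate via t-conorm [max(a, b)]: 0.78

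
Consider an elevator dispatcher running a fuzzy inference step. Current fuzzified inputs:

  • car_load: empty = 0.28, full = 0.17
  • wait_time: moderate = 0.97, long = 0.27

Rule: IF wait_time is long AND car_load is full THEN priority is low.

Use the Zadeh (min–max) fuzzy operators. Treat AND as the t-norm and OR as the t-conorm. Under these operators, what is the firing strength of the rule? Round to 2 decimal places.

firing strength: long=0.27, full=0.17; AND[min(a, b)] → w = 0.17

0.17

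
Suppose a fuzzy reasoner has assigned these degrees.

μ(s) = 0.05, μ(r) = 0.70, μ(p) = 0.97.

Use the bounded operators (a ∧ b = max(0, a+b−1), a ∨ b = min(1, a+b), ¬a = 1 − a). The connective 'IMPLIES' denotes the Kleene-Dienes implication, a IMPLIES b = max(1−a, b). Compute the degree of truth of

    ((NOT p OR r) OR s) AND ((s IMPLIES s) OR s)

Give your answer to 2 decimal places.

0.78

NOT p = 1 − 0.97 = 0.03
NOT p OR r = min(1, a+b) on (0.03, 0.70) = 0.73
(NOT p OR r) OR s = min(1, a+b) on (0.73, 0.05) = 0.78
s IMPLIES s  [Kleene-Dienes: max(1−a, b)] with a=0.05, b=0.05 → 0.95
(s IMPLIES s) OR s = min(1, a+b) on (0.95, 0.05) = 1.00
((NOT p OR r) OR s) AND ((s IMPLIES s) OR s) = max(0, a+b−1) on (0.78, 1.00) = 0.78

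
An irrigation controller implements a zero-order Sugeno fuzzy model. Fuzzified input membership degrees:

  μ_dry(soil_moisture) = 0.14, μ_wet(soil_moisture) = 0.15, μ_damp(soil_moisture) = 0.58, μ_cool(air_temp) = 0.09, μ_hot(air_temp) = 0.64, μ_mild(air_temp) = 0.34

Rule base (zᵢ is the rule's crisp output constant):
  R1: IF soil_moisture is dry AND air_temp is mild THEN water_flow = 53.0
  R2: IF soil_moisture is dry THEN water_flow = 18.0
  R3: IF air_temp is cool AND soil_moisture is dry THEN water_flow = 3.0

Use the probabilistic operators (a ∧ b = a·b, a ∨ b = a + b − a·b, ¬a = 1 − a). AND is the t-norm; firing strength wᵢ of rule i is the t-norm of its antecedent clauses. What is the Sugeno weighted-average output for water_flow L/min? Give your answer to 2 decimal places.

25.38

R1 (z=53.0): dry=0.14, mild=0.34; AND[a·b] → w = 0.0476
R2 (z=18.0): dry=0.14 → w = 0.1400
R3 (z=3.0): cool=0.09, dry=0.14; AND[a·b] → w = 0.0126
Weighted average = (0.0476·53.0 + 0.1400·18.0 + 0.0126·3.0) / (0.0476 + 0.1400 + 0.0126)
  = 5.0806 / 0.2002 = 25.38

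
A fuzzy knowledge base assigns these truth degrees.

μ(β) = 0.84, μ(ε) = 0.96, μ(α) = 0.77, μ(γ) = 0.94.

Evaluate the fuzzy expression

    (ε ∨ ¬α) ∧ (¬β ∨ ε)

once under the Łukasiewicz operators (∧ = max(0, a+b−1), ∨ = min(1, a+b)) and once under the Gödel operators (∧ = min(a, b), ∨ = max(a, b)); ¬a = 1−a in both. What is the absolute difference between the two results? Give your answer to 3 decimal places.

0.040

Under Łukasiewicz:
  ¬α = 1 − 0.77 = 0.23
  ε ∨ ¬α = min(1, a+b) on (0.96, 0.23) = 1.00
  ¬β = 1 − 0.84 = 0.16
  ¬β ∨ ε = min(1, a+b) on (0.16, 0.96) = 1.00
  (ε ∨ ¬α) ∧ (¬β ∨ ε) = max(0, a+b−1) on (1.00, 1.00) = 1.00
  → value = 1.0000
Under Gödel:
  ¬α = 1 − 0.77 = 0.23
  ε ∨ ¬α = max(a, b) on (0.96, 0.23) = 0.96
  ¬β = 1 − 0.84 = 0.16
  ¬β ∨ ε = max(a, b) on (0.16, 0.96) = 0.96
  (ε ∨ ¬α) ∧ (¬β ∨ ε) = min(a, b) on (0.96, 0.96) = 0.96
  → value = 0.9600
|1.0000 − 0.9600| = 0.040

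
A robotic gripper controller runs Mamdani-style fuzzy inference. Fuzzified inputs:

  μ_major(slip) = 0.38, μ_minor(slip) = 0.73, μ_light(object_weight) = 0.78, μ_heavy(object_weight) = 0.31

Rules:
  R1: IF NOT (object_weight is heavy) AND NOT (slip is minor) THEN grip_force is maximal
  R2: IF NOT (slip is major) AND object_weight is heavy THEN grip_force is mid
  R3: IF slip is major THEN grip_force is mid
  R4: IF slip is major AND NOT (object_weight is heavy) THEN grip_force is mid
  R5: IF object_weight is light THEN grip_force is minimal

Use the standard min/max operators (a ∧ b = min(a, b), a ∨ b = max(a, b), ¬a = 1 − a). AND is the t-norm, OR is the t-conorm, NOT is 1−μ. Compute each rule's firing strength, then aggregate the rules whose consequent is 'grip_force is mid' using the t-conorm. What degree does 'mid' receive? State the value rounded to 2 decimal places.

R1: ¬heavy=1−0.31=0.69, ¬minor=1−0.73=0.27; AND[min(a, b)] → w = 0.27
R2: ¬major=1−0.38=0.62, heavy=0.31; AND[min(a, b)] → w = 0.31
R3: major=0.38 → w = 0.38
R4: major=0.38, ¬heavy=1−0.31=0.69; AND[min(a, b)] → w = 0.38
R5: light=0.78 → w = 0.78
Rules with consequent 'mid': {R2, R3, R4} → strengths 0.31, 0.38, 0.38
Aggregate via t-conorm [max(a, b)]: 0.38

0.38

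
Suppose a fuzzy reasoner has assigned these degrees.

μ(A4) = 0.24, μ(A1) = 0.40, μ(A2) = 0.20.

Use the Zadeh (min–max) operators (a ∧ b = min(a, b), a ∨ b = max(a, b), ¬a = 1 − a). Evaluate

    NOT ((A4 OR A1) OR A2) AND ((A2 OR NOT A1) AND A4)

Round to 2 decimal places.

0.24

A4 OR A1 = max(a, b) on (0.24, 0.40) = 0.40
(A4 OR A1) OR A2 = max(a, b) on (0.40, 0.20) = 0.40
NOT ((A4 OR A1) OR A2) = 1 − 0.40 = 0.60
NOT A1 = 1 − 0.40 = 0.60
A2 OR NOT A1 = max(a, b) on (0.20, 0.60) = 0.60
(A2 OR NOT A1) AND A4 = min(a, b) on (0.60, 0.24) = 0.24
NOT ((A4 OR A1) OR A2) AND ((A2 OR NOT A1) AND A4) = min(a, b) on (0.60, 0.24) = 0.24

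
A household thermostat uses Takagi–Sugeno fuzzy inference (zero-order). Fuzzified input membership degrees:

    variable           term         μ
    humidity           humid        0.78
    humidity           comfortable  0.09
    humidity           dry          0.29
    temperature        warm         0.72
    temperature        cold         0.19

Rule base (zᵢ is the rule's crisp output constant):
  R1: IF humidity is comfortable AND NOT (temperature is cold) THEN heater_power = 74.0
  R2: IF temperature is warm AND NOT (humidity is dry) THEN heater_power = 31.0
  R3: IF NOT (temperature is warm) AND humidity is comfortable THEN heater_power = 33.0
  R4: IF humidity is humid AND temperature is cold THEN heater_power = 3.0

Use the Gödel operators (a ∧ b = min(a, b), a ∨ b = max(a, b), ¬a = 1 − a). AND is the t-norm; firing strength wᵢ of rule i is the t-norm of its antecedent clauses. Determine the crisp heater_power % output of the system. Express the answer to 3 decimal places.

R1 (z=74.0): comfortable=0.09, ¬cold=1−0.19=0.81; AND[min(a, b)] → w = 0.09
R2 (z=31.0): warm=0.72, ¬dry=1−0.29=0.71; AND[min(a, b)] → w = 0.71
R3 (z=33.0): ¬warm=1−0.72=0.28, comfortable=0.09; AND[min(a, b)] → w = 0.09
R4 (z=3.0): humid=0.78, cold=0.19; AND[min(a, b)] → w = 0.19
Weighted average = (0.09·74.0 + 0.71·31.0 + 0.09·33.0 + 0.19·3.0) / (0.09 + 0.71 + 0.09 + 0.19)
  = 32.2100 / 1.0800 = 29.824

29.824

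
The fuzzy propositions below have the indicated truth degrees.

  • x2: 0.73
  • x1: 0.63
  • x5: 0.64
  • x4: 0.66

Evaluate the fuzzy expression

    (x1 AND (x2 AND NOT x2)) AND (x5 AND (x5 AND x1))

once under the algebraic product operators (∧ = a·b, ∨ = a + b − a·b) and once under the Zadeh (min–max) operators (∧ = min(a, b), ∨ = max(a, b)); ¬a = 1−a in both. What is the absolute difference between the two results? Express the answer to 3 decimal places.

Under algebraic product:
  NOT x2 = 1 − 0.7300 = 0.2700
  x2 AND NOT x2 = a·b on (0.7300, 0.2700) = 0.1971
  x1 AND (x2 AND NOT x2) = a·b on (0.6300, 0.1971) = 0.1242
  x5 AND x1 = a·b on (0.6400, 0.6300) = 0.4032
  x5 AND (x5 AND x1) = a·b on (0.6400, 0.4032) = 0.2580
  (x1 AND (x2 AND NOT x2)) AND (x5 AND (x5 AND x1)) = a·b on (0.1242, 0.2580) = 0.0320
  → value = 0.0320
Under Zadeh (min–max):
  NOT x2 = 1 − 0.73 = 0.27
  x2 AND NOT x2 = min(a, b) on (0.73, 0.27) = 0.27
  x1 AND (x2 AND NOT x2) = min(a, b) on (0.63, 0.27) = 0.27
  x5 AND x1 = min(a, b) on (0.64, 0.63) = 0.63
  x5 AND (x5 AND x1) = min(a, b) on (0.64, 0.63) = 0.63
  (x1 AND (x2 AND NOT x2)) AND (x5 AND (x5 AND x1)) = min(a, b) on (0.27, 0.63) = 0.27
  → value = 0.2700
|0.0320 − 0.2700| = 0.238

0.238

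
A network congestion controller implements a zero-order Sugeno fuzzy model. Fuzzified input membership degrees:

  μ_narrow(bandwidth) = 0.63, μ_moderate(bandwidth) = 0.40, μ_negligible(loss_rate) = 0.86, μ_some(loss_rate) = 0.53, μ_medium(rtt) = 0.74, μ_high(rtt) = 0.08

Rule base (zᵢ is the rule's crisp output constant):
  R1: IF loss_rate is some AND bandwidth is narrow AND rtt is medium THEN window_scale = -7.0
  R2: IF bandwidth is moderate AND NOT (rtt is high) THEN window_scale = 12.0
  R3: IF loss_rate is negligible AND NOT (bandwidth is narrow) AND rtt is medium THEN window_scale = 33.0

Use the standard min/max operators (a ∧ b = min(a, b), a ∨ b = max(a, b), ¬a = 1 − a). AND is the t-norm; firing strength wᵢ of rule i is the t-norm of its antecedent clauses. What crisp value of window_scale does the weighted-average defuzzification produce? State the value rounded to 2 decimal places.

R1 (z=-7.0): some=0.53, narrow=0.63, medium=0.74; AND[min(a, b)] → w = 0.53
R2 (z=12.0): moderate=0.40, ¬high=1−0.08=0.92; AND[min(a, b)] → w = 0.40
R3 (z=33.0): negligible=0.86, ¬narrow=1−0.63=0.37, medium=0.74; AND[min(a, b)] → w = 0.37
Weighted average = (0.53·-7.0 + 0.40·12.0 + 0.37·33.0) / (0.53 + 0.40 + 0.37)
  = 13.3000 / 1.3000 = 10.23

10.23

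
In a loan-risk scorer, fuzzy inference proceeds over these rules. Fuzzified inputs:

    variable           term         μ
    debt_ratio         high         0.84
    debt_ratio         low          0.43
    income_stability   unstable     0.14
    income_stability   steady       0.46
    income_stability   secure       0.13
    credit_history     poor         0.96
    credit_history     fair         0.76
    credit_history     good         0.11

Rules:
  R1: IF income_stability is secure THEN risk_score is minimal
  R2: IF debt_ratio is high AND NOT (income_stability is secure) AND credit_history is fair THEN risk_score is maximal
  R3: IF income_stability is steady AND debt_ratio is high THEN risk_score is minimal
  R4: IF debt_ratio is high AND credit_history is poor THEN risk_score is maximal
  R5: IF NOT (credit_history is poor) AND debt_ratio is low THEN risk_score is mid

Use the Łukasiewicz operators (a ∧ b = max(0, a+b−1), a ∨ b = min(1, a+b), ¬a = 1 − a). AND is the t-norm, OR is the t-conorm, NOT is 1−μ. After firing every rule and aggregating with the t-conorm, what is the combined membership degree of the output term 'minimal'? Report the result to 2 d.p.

0.43

R1: secure=0.13 → w = 0.13
R2: high=0.84, ¬secure=1−0.13=0.87, fair=0.76; AND[max(0, a+b−1)] → w = 0.47
R3: steady=0.46, high=0.84; AND[max(0, a+b−1)] → w = 0.30
R4: high=0.84, poor=0.96; AND[max(0, a+b−1)] → w = 0.80
R5: ¬poor=1−0.96=0.04, low=0.43; AND[max(0, a+b−1)] → w = 0.00
Rules with consequent 'minimal': {R1, R3} → strengths 0.13, 0.30
Aggregate via t-conorm [min(1, a+b)]: 0.43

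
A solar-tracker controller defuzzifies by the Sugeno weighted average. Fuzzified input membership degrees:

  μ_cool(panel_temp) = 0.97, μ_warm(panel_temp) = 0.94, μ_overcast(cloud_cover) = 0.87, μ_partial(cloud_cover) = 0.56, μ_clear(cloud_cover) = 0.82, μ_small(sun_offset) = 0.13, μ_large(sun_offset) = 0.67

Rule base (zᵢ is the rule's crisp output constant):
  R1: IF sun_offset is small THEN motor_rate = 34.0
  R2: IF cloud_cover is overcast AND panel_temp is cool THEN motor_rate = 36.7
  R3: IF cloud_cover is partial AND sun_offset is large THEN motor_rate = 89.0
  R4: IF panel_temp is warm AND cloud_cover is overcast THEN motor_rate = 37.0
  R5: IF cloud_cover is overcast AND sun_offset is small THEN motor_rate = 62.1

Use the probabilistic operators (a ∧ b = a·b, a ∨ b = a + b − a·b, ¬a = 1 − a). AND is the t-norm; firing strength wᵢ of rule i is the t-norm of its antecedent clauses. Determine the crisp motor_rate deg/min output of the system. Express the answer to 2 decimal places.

46.52

R1 (z=34.0): small=0.13 → w = 0.1300
R2 (z=36.7): overcast=0.87, cool=0.97; AND[a·b] → w = 0.8439
R3 (z=89.0): partial=0.56, large=0.67; AND[a·b] → w = 0.3752
R4 (z=37.0): warm=0.94, overcast=0.87; AND[a·b] → w = 0.8178
R5 (z=62.1): overcast=0.87, small=0.13; AND[a·b] → w = 0.1131
Weighted average = (0.1300·34.0 + 0.8439·36.7 + 0.3752·89.0 + 0.8178·37.0 + 0.1131·62.1) / (0.1300 + 0.8439 + 0.3752 + 0.8178 + 0.1131)
  = 106.0660 / 2.2800 = 46.52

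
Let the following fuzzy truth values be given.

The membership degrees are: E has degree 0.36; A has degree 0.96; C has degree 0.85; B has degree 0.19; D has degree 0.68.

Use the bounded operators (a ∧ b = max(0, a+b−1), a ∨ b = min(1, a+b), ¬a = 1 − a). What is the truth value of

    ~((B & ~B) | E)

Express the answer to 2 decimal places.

~B = 1 − 0.19 = 0.81
B & ~B = max(0, a+b−1) on (0.19, 0.81) = 0.00
(B & ~B) | E = min(1, a+b) on (0.00, 0.36) = 0.36
~((B & ~B) | E) = 1 − 0.36 = 0.64

0.64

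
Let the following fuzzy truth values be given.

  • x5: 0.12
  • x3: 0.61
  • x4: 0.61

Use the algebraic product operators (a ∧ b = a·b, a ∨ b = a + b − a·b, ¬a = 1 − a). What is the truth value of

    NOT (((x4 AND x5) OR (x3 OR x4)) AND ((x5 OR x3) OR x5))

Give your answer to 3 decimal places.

x4 AND x5 = a·b on (0.6100, 0.1200) = 0.0732
x3 OR x4 = a + b − a·b on (0.6100, 0.6100) = 0.8479
(x4 AND x5) OR (x3 OR x4) = a + b − a·b on (0.0732, 0.8479) = 0.8590
x5 OR x3 = a + b − a·b on (0.1200, 0.6100) = 0.6568
(x5 OR x3) OR x5 = a + b − a·b on (0.6568, 0.1200) = 0.6980
((x4 AND x5) OR (x3 OR x4)) AND ((x5 OR x3) OR x5) = a·b on (0.8590, 0.6980) = 0.5996
NOT (((x4 AND x5) OR (x3 OR x4)) AND ((x5 OR x3) OR x5)) = 1 − 0.5996 = 0.4004

0.400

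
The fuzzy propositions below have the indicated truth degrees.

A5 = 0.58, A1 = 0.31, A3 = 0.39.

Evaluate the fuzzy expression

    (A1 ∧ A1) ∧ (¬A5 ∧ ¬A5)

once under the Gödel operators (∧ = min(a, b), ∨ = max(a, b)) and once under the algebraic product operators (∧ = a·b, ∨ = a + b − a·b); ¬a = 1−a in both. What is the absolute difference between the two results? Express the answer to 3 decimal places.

Under Gödel:
  A1 ∧ A1 = min(a, b) on (0.31, 0.31) = 0.31
  ¬A5 = 1 − 0.58 = 0.42
  ¬A5 = 1 − 0.58 = 0.42
  ¬A5 ∧ ¬A5 = min(a, b) on (0.42, 0.42) = 0.42
  (A1 ∧ A1) ∧ (¬A5 ∧ ¬A5) = min(a, b) on (0.31, 0.42) = 0.31
  → value = 0.3100
Under algebraic product:
  A1 ∧ A1 = a·b on (0.3100, 0.3100) = 0.0961
  ¬A5 = 1 − 0.5800 = 0.4200
  ¬A5 = 1 − 0.5800 = 0.4200
  ¬A5 ∧ ¬A5 = a·b on (0.4200, 0.4200) = 0.1764
  (A1 ∧ A1) ∧ (¬A5 ∧ ¬A5) = a·b on (0.0961, 0.1764) = 0.0170
  → value = 0.0170
|0.3100 − 0.0170| = 0.293

0.293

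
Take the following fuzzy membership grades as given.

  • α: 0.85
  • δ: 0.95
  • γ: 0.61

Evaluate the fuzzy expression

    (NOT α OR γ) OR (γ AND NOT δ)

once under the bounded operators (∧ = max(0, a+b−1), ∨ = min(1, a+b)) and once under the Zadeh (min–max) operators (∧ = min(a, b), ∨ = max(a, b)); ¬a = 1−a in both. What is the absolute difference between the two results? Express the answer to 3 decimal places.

0.150

Under bounded:
  NOT α = 1 − 0.85 = 0.15
  NOT α OR γ = min(1, a+b) on (0.15, 0.61) = 0.76
  NOT δ = 1 − 0.95 = 0.05
  γ AND NOT δ = max(0, a+b−1) on (0.61, 0.05) = 0.00
  (NOT α OR γ) OR (γ AND NOT δ) = min(1, a+b) on (0.76, 0.00) = 0.76
  → value = 0.7600
Under Zadeh (min–max):
  NOT α = 1 − 0.85 = 0.15
  NOT α OR γ = max(a, b) on (0.15, 0.61) = 0.61
  NOT δ = 1 − 0.95 = 0.05
  γ AND NOT δ = min(a, b) on (0.61, 0.05) = 0.05
  (NOT α OR γ) OR (γ AND NOT δ) = max(a, b) on (0.61, 0.05) = 0.61
  → value = 0.6100
|0.7600 − 0.6100| = 0.150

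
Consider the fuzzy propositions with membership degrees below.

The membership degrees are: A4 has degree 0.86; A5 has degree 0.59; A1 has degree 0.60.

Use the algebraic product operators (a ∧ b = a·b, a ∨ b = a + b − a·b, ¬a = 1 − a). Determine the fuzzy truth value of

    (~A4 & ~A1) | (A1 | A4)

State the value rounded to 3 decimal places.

0.947

~A4 = 1 − 0.8600 = 0.1400
~A1 = 1 − 0.6000 = 0.4000
~A4 & ~A1 = a·b on (0.1400, 0.4000) = 0.0560
A1 | A4 = a + b − a·b on (0.6000, 0.8600) = 0.9440
(~A4 & ~A1) | (A1 | A4) = a + b − a·b on (0.0560, 0.9440) = 0.9471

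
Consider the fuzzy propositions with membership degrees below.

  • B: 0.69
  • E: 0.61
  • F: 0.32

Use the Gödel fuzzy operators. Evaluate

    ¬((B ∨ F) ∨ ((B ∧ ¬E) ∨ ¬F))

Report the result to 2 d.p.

0.31

B ∨ F = max(a, b) on (0.69, 0.32) = 0.69
¬E = 1 − 0.61 = 0.39
B ∧ ¬E = min(a, b) on (0.69, 0.39) = 0.39
¬F = 1 − 0.32 = 0.68
(B ∧ ¬E) ∨ ¬F = max(a, b) on (0.39, 0.68) = 0.68
(B ∨ F) ∨ ((B ∧ ¬E) ∨ ¬F) = max(a, b) on (0.69, 0.68) = 0.69
¬((B ∨ F) ∨ ((B ∧ ¬E) ∨ ¬F)) = 1 − 0.69 = 0.31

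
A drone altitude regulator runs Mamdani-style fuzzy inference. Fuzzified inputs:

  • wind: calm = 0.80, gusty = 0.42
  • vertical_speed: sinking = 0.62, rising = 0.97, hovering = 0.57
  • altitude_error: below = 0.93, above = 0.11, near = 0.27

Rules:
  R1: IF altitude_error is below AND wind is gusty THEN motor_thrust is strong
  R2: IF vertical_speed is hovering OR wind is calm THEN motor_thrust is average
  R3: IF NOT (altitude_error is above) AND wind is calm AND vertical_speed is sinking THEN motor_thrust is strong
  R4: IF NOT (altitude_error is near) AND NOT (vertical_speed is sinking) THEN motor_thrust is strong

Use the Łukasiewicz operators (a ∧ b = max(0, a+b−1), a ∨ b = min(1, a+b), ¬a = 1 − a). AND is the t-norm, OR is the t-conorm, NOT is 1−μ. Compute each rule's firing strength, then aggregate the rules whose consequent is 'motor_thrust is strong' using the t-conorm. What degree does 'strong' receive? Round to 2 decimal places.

0.77

R1: below=0.93, gusty=0.42; AND[max(0, a+b−1)] → w = 0.35
R2: hovering=0.57, calm=0.80; OR[min(1, a+b)] → w = 1.00
R3: ¬above=1−0.11=0.89, calm=0.80, sinking=0.62; AND[max(0, a+b−1)] → w = 0.31
R4: ¬near=1−0.27=0.73, ¬sinking=1−0.62=0.38; AND[max(0, a+b−1)] → w = 0.11
Rules with consequent 'strong': {R1, R3, R4} → strengths 0.35, 0.31, 0.11
Aggregate via t-conorm [min(1, a+b)]: 0.77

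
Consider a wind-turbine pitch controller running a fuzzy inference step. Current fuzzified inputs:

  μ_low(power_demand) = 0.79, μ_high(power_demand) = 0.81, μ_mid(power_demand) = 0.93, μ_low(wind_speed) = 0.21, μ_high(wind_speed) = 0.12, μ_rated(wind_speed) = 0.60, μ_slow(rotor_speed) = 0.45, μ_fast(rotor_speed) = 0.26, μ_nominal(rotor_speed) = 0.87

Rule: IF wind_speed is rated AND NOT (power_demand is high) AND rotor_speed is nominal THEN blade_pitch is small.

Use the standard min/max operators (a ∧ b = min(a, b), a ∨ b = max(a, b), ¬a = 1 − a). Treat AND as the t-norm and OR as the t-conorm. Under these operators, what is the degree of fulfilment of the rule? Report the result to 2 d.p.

0.19

firing strength: rated=0.60, ¬high=1−0.81=0.19, nominal=0.87; AND[min(a, b)] → w = 0.19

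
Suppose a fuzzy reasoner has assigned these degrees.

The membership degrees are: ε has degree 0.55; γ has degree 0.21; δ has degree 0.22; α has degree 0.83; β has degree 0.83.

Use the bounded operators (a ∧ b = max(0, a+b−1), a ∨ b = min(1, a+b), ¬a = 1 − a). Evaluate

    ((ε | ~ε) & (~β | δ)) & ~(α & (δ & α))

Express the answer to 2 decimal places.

~ε = 1 − 0.55 = 0.45
ε | ~ε = min(1, a+b) on (0.55, 0.45) = 1.00
~β = 1 − 0.83 = 0.17
~β | δ = min(1, a+b) on (0.17, 0.22) = 0.39
(ε | ~ε) & (~β | δ) = max(0, a+b−1) on (1.00, 0.39) = 0.39
δ & α = max(0, a+b−1) on (0.22, 0.83) = 0.05
α & (δ & α) = max(0, a+b−1) on (0.83, 0.05) = 0.00
~(α & (δ & α)) = 1 − 0.00 = 1.00
((ε | ~ε) & (~β | δ)) & ~(α & (δ & α)) = max(0, a+b−1) on (0.39, 1.00) = 0.39

0.39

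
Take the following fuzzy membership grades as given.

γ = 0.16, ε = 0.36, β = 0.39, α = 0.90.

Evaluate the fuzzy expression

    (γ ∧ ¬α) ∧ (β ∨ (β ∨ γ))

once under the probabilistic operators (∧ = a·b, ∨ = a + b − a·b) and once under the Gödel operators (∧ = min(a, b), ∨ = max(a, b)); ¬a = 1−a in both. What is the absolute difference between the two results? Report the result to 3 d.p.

0.089

Under probabilistic:
  ¬α = 1 − 0.9000 = 0.1000
  γ ∧ ¬α = a·b on (0.1600, 0.1000) = 0.0160
  β ∨ γ = a + b − a·b on (0.3900, 0.1600) = 0.4876
  β ∨ (β ∨ γ) = a + b − a·b on (0.3900, 0.4876) = 0.6874
  (γ ∧ ¬α) ∧ (β ∨ (β ∨ γ)) = a·b on (0.0160, 0.6874) = 0.0110
  → value = 0.0110
Under Gödel:
  ¬α = 1 − 0.90 = 0.10
  γ ∧ ¬α = min(a, b) on (0.16, 0.10) = 0.10
  β ∨ γ = max(a, b) on (0.39, 0.16) = 0.39
  β ∨ (β ∨ γ) = max(a, b) on (0.39, 0.39) = 0.39
  (γ ∧ ¬α) ∧ (β ∨ (β ∨ γ)) = min(a, b) on (0.10, 0.39) = 0.10
  → value = 0.1000
|0.0110 − 0.1000| = 0.089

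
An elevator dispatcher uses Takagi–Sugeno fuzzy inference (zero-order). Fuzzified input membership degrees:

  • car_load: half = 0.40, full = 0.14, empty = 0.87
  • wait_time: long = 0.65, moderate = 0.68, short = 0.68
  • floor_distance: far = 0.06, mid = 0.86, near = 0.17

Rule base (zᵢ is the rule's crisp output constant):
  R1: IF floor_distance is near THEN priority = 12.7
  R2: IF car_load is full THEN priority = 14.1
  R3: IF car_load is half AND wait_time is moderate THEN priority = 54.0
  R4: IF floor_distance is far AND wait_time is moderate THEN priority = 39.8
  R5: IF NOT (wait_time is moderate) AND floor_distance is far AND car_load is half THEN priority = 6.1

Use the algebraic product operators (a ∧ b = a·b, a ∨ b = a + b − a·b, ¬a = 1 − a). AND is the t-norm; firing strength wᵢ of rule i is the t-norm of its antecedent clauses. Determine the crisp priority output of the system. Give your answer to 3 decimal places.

R1 (z=12.7): near=0.17 → w = 0.1700
R2 (z=14.1): full=0.14 → w = 0.1400
R3 (z=54.0): half=0.40, moderate=0.68; AND[a·b] → w = 0.2720
R4 (z=39.8): far=0.06, moderate=0.68; AND[a·b] → w = 0.0408
R5 (z=6.1): ¬moderate=1−0.68=0.32, far=0.06, half=0.40; AND[a·b] → w = 0.0077
Weighted average = (0.1700·12.7 + 0.1400·14.1 + 0.2720·54.0 + 0.0408·39.8 + 0.0077·6.1) / (0.1700 + 0.1400 + 0.2720 + 0.0408 + 0.0077)
  = 20.4917 / 0.6305 = 32.502

32.502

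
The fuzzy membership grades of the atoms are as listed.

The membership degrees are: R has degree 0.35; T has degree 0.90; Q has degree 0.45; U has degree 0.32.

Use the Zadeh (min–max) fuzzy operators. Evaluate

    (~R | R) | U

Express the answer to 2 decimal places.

~R = 1 − 0.35 = 0.65
~R | R = max(a, b) on (0.65, 0.35) = 0.65
(~R | R) | U = max(a, b) on (0.65, 0.32) = 0.65

0.65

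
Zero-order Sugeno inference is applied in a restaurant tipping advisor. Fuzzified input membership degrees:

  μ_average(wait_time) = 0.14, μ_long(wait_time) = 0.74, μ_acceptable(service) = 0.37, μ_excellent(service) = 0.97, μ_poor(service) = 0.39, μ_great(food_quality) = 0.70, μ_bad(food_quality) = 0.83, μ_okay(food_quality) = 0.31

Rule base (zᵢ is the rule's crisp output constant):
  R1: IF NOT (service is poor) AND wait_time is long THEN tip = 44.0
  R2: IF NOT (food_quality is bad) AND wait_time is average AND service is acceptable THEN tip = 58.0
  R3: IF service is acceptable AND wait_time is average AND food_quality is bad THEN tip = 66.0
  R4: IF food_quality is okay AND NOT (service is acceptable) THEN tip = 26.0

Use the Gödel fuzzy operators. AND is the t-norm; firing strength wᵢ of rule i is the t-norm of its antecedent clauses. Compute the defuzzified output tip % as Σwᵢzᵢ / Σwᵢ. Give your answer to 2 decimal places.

R1 (z=44.0): ¬poor=1−0.39=0.61, long=0.74; AND[min(a, b)] → w = 0.61
R2 (z=58.0): ¬bad=1−0.83=0.17, average=0.14, acceptable=0.37; AND[min(a, b)] → w = 0.14
R3 (z=66.0): acceptable=0.37, average=0.14, bad=0.83; AND[min(a, b)] → w = 0.14
R4 (z=26.0): okay=0.31, ¬acceptable=1−0.37=0.63; AND[min(a, b)] → w = 0.31
Weighted average = (0.61·44.0 + 0.14·58.0 + 0.14·66.0 + 0.31·26.0) / (0.61 + 0.14 + 0.14 + 0.31)
  = 52.2600 / 1.2000 = 43.55

43.55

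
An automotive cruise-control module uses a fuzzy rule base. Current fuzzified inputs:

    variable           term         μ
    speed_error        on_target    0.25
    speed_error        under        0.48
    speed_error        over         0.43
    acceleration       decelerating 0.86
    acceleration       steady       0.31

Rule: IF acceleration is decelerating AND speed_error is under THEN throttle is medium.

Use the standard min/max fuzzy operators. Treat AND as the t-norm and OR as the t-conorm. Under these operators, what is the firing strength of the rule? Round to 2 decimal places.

0.48

firing strength: decelerating=0.86, under=0.48; AND[min(a, b)] → w = 0.48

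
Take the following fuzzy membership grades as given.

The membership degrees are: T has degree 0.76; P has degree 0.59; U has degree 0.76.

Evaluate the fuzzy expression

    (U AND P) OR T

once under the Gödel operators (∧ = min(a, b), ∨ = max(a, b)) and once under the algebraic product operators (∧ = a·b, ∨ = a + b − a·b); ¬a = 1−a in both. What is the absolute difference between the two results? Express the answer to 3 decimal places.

Under Gödel:
  U AND P = min(a, b) on (0.76, 0.59) = 0.59
  (U AND P) OR T = max(a, b) on (0.59, 0.76) = 0.76
  → value = 0.7600
Under algebraic product:
  U AND P = a·b on (0.7600, 0.5900) = 0.4484
  (U AND P) OR T = a + b − a·b on (0.4484, 0.7600) = 0.8676
  → value = 0.8676
|0.7600 − 0.8676| = 0.108

0.108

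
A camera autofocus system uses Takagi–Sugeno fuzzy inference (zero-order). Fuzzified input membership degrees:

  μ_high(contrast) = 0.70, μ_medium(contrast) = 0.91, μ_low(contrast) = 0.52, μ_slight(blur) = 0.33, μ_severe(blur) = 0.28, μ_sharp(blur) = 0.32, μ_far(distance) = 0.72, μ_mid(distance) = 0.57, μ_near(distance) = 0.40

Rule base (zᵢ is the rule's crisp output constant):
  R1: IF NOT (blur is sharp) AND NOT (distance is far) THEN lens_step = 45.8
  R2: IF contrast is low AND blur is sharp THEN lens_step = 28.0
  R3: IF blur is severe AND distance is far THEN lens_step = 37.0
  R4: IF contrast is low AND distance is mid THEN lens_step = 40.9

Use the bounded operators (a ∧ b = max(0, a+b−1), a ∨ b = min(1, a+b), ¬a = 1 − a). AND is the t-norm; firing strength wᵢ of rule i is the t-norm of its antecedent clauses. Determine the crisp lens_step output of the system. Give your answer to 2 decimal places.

R1 (z=45.8): ¬sharp=1−0.32=0.68, ¬far=1−0.72=0.28; AND[max(0, a+b−1)] → w = 0.00
R2 (z=28.0): low=0.52, sharp=0.32; AND[max(0, a+b−1)] → w = 0.00
R3 (z=37.0): severe=0.28, far=0.72; AND[max(0, a+b−1)] → w = 0.00
R4 (z=40.9): low=0.52, mid=0.57; AND[max(0, a+b−1)] → w = 0.09
Weighted average = (0.00·45.8 + 0.00·28.0 + 0.00·37.0 + 0.09·40.9) / (0.00 + 0.00 + 0.00 + 0.09)
  = 3.6810 / 0.0900 = 40.90

40.90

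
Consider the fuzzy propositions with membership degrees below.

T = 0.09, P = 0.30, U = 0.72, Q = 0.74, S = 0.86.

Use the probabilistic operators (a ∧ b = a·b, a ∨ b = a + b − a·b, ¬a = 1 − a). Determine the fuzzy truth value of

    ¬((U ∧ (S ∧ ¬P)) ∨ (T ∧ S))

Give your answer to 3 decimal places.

0.523

¬P = 1 − 0.3000 = 0.7000
S ∧ ¬P = a·b on (0.8600, 0.7000) = 0.6020
U ∧ (S ∧ ¬P) = a·b on (0.7200, 0.6020) = 0.4334
T ∧ S = a·b on (0.0900, 0.8600) = 0.0774
(U ∧ (S ∧ ¬P)) ∨ (T ∧ S) = a + b − a·b on (0.4334, 0.0774) = 0.4773
¬((U ∧ (S ∧ ¬P)) ∨ (T ∧ S)) = 1 − 0.4773 = 0.5227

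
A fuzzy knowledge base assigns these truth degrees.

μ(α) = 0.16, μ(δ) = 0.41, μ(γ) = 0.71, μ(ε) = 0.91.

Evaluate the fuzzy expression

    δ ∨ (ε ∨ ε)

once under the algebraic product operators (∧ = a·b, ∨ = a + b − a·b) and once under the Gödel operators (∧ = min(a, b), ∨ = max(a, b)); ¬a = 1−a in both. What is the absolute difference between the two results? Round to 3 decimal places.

0.085

Under algebraic product:
  ε ∨ ε = a + b − a·b on (0.9100, 0.9100) = 0.9919
  δ ∨ (ε ∨ ε) = a + b − a·b on (0.4100, 0.9919) = 0.9952
  → value = 0.9952
Under Gödel:
  ε ∨ ε = max(a, b) on (0.91, 0.91) = 0.91
  δ ∨ (ε ∨ ε) = max(a, b) on (0.41, 0.91) = 0.91
  → value = 0.9100
|0.9952 − 0.9100| = 0.085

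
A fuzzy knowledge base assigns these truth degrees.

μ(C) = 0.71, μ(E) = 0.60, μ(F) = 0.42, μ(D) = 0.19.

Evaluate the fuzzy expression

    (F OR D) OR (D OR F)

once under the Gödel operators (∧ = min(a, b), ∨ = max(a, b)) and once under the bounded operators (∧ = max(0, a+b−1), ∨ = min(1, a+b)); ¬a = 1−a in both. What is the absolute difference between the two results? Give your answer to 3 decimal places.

0.580

Under Gödel:
  F OR D = max(a, b) on (0.42, 0.19) = 0.42
  D OR F = max(a, b) on (0.19, 0.42) = 0.42
  (F OR D) OR (D OR F) = max(a, b) on (0.42, 0.42) = 0.42
  → value = 0.4200
Under bounded:
  F OR D = min(1, a+b) on (0.42, 0.19) = 0.61
  D OR F = min(1, a+b) on (0.19, 0.42) = 0.61
  (F OR D) OR (D OR F) = min(1, a+b) on (0.61, 0.61) = 1.00
  → value = 1.0000
|0.4200 − 1.0000| = 0.580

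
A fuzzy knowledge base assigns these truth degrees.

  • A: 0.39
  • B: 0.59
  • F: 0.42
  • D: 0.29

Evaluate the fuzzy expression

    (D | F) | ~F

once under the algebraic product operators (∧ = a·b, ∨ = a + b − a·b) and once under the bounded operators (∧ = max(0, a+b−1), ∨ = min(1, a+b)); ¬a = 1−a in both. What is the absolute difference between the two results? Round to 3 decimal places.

0.173

Under algebraic product:
  D | F = a + b − a·b on (0.2900, 0.4200) = 0.5882
  ~F = 1 − 0.4200 = 0.5800
  (D | F) | ~F = a + b − a·b on (0.5882, 0.5800) = 0.8270
  → value = 0.8270
Under bounded:
  D | F = min(1, a+b) on (0.29, 0.42) = 0.71
  ~F = 1 − 0.42 = 0.58
  (D | F) | ~F = min(1, a+b) on (0.71, 0.58) = 1.00
  → value = 1.0000
|0.8270 − 1.0000| = 0.173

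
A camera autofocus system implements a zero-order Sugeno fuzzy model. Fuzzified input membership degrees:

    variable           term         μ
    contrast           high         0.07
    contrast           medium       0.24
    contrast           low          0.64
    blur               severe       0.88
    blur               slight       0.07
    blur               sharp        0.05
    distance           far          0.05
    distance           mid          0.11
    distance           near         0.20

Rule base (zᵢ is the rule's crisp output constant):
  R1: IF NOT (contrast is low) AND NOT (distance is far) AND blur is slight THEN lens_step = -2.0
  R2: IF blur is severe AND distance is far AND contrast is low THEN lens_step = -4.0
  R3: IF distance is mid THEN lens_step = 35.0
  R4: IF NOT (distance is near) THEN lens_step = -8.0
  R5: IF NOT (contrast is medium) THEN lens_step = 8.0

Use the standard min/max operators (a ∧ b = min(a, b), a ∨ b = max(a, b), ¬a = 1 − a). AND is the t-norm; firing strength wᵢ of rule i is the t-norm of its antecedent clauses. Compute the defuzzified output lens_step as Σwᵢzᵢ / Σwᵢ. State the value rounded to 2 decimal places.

1.78

R1 (z=-2.0): ¬low=1−0.64=0.36, ¬far=1−0.05=0.95, slight=0.07; AND[min(a, b)] → w = 0.07
R2 (z=-4.0): severe=0.88, far=0.05, low=0.64; AND[min(a, b)] → w = 0.05
R3 (z=35.0): mid=0.11 → w = 0.11
R4 (z=-8.0): ¬near=1−0.20=0.80 → w = 0.80
R5 (z=8.0): ¬medium=1−0.24=0.76 → w = 0.76
Weighted average = (0.07·-2.0 + 0.05·-4.0 + 0.11·35.0 + 0.80·-8.0 + 0.76·8.0) / (0.07 + 0.05 + 0.11 + 0.80 + 0.76)
  = 3.1900 / 1.7900 = 1.78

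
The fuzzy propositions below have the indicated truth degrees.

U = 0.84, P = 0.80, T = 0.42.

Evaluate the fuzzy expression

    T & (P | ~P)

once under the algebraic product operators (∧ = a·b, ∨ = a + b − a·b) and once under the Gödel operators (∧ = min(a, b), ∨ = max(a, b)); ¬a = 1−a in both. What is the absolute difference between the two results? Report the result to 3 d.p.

Under algebraic product:
  ~P = 1 − 0.8000 = 0.2000
  P | ~P = a + b − a·b on (0.8000, 0.2000) = 0.8400
  T & (P | ~P) = a·b on (0.4200, 0.8400) = 0.3528
  → value = 0.3528
Under Gödel:
  ~P = 1 − 0.80 = 0.20
  P | ~P = max(a, b) on (0.80, 0.20) = 0.80
  T & (P | ~P) = min(a, b) on (0.42, 0.80) = 0.42
  → value = 0.4200
|0.3528 − 0.4200| = 0.067

0.067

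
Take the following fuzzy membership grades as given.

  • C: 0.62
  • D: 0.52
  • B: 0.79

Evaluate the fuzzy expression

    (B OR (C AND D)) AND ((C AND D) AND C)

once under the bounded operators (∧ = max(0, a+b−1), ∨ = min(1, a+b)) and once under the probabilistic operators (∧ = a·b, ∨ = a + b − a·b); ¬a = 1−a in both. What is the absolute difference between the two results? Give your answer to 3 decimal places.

Under bounded:
  C AND D = max(0, a+b−1) on (0.62, 0.52) = 0.14
  B OR (C AND D) = min(1, a+b) on (0.79, 0.14) = 0.93
  C AND D = max(0, a+b−1) on (0.62, 0.52) = 0.14
  (C AND D) AND C = max(0, a+b−1) on (0.14, 0.62) = 0.00
  (B OR (C AND D)) AND ((C AND D) AND C) = max(0, a+b−1) on (0.93, 0.00) = 0.00
  → value = 0.0000
Under probabilistic:
  C AND D = a·b on (0.6200, 0.5200) = 0.3224
  B OR (C AND D) = a + b − a·b on (0.7900, 0.3224) = 0.8577
  C AND D = a·b on (0.6200, 0.5200) = 0.3224
  (C AND D) AND C = a·b on (0.3224, 0.6200) = 0.1999
  (B OR (C AND D)) AND ((C AND D) AND C) = a·b on (0.8577, 0.1999) = 0.1714
  → value = 0.1714
|0.0000 − 0.1714| = 0.171

0.171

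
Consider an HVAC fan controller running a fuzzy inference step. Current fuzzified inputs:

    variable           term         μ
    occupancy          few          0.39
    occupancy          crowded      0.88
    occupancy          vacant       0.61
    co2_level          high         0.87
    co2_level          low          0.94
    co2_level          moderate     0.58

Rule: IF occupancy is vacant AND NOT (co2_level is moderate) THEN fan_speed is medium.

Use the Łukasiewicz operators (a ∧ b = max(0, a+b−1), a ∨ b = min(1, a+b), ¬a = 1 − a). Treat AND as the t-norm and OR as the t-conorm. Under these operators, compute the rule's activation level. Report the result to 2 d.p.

0.03

firing strength: vacant=0.61, ¬moderate=1−0.58=0.42; AND[max(0, a+b−1)] → w = 0.03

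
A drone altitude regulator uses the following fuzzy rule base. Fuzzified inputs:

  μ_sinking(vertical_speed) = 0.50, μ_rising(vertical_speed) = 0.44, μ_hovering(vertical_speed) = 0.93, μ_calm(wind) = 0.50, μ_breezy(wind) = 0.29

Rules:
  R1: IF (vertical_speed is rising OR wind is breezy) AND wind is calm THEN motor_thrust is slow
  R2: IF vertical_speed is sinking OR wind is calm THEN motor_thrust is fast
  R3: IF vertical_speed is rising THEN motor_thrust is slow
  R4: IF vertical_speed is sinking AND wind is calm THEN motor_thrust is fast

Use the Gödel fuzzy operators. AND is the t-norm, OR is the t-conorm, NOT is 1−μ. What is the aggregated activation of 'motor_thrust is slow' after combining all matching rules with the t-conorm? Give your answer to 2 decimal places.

0.44

R1: (rising=0.44 OR breezy=0.29) = 0.44; AND[min(a, b)] with calm=0.50 → w = 0.44
R2: sinking=0.50, calm=0.50; OR[max(a, b)] → w = 0.50
R3: rising=0.44 → w = 0.44
R4: sinking=0.50, calm=0.50; AND[min(a, b)] → w = 0.50
Rules with consequent 'slow': {R1, R3} → strengths 0.44, 0.44
Aggregate via t-conorm [max(a, b)]: 0.44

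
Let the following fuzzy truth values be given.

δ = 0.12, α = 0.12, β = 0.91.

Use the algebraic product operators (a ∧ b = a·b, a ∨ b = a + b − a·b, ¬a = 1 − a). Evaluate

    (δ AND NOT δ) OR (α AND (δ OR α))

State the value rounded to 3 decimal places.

0.130

NOT δ = 1 − 0.1200 = 0.8800
δ AND NOT δ = a·b on (0.1200, 0.8800) = 0.1056
δ OR α = a + b − a·b on (0.1200, 0.1200) = 0.2256
α AND (δ OR α) = a·b on (0.1200, 0.2256) = 0.0271
(δ AND NOT δ) OR (α AND (δ OR α)) = a + b − a·b on (0.1056, 0.0271) = 0.1298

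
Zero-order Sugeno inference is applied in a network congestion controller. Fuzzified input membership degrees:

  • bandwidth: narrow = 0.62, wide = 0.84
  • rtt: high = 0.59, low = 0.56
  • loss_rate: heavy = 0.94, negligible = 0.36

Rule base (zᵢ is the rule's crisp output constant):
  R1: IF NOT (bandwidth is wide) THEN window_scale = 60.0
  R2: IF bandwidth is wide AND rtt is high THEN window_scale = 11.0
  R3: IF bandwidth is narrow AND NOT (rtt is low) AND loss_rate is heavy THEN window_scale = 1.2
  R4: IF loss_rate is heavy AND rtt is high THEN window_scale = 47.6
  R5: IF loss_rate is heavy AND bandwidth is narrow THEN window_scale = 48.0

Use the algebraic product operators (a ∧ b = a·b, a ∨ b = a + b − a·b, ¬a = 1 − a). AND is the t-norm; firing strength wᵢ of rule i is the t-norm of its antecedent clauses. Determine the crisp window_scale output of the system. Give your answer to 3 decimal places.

R1 (z=60.0): ¬wide=1−0.84=0.16 → w = 0.1600
R2 (z=11.0): wide=0.84, high=0.59; AND[a·b] → w = 0.4956
R3 (z=1.2): narrow=0.62, ¬low=1−0.56=0.44, heavy=0.94; AND[a·b] → w = 0.2564
R4 (z=47.6): heavy=0.94, high=0.59; AND[a·b] → w = 0.5546
R5 (z=48.0): heavy=0.94, narrow=0.62; AND[a·b] → w = 0.5828
Weighted average = (0.1600·60.0 + 0.4956·11.0 + 0.2564·1.2 + 0.5546·47.6 + 0.5828·48.0) / (0.1600 + 0.4956 + 0.2564 + 0.5546 + 0.5828)
  = 69.7327 / 2.0494 = 34.025

34.025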